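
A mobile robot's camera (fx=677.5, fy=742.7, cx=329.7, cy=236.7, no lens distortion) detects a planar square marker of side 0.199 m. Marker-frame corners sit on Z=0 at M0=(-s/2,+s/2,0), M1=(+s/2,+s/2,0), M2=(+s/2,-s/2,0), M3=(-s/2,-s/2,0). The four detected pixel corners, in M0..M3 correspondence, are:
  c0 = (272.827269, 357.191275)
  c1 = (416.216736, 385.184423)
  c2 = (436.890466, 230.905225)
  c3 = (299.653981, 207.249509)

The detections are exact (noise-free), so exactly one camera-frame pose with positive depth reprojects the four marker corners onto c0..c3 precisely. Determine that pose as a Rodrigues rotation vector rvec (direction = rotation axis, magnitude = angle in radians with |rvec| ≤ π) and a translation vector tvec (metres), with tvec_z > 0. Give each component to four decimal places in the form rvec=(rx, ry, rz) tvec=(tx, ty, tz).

Intrinsics K: fx=677.5, fy=742.7, cx=329.7, cy=236.7
Marker side s = 0.199 m; corners in marker frame (Z=0):
  M0 = (-0.0995, +0.0995, 0)
  M1 = (+0.0995, +0.0995, 0)
  M2 = (+0.0995, -0.0995, 0)
  M3 = (-0.0995, -0.0995, 0)
Detected image corners:
  c0 = (272.827269, 357.191275) px
  c1 = (416.216736, 385.184423) px
  c2 = (436.890466, 230.905225) px
  c3 = (299.653981, 207.249509) px
Planar DLT: solve 8×8 A·h = b for H (H[2,2]=1):
  H  [+668.04338 -204.25107 +355.95961]
  H  [+99.13747 +694.08539 +293.20096]
  H  [-0.10292 -0.23778 +1.00000]
B = K⁻¹H; ‖b₁‖=1.054422, ‖b₂‖=1.054422; λ = 2/(‖b₁‖+‖b₂‖) = 0.948387, sign → tz>0 ⇒ λ=+0.948387
r₁ = λ·B[:,0] = (+0.98265,+0.15770,-0.09761); r₂ = λ·B[:,1] = (-0.17618,+0.95818,-0.22551)
r₃ = r₁×r₂ = (+0.05796,+0.23879,+0.96934); SVD([r₁ r₂ r₃]) → R = UVᵀ:
  R  [+0.98265 -0.17618 +0.05796]
  R  [+0.15770 +0.95818 +0.23879]
  R  [-0.09761 -0.22551 +0.96934]
t = (+0.03676, +0.07215, +0.94839) m
tr R = 2.910169; θ = arccos((tr R − 1)/2) = 0.300852 rad = 17.238°
axis k = ((R−Rᵀ)₃₂, (R−Rᵀ)₁₃, (R−Rᵀ)₂₁) / (2 sinθ) = (-0.783413, +0.262499, +0.563346)
rvec = θ·k = (-0.235691, +0.078973, +0.169484)

rvec=(-0.2357, 0.0790, 0.1695) tvec=(0.0368, 0.0721, 0.9484)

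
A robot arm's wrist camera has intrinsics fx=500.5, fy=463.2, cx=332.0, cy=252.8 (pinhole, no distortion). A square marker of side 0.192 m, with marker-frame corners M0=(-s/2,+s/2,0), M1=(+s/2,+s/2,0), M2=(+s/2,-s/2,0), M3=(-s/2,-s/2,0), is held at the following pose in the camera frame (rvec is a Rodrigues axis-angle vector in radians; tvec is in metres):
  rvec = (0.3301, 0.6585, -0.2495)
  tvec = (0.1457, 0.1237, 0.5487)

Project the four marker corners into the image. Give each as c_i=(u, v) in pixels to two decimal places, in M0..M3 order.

Intrinsics K: fx=500.5, fy=463.2, cx=332.0, cy=252.8
Marker side s = 0.192 m; corners in marker frame (Z=0):
  M0 = (-0.0960, +0.0960, 0)
  M1 = (+0.0960, +0.0960, 0)
  M2 = (+0.0960, -0.0960, 0)
  M3 = (-0.0960, -0.0960, 0)
rvec = (0.3301, 0.6585, -0.2495), |rvec| = θ = 0.77771 rad = 44.560°
Rodrigues: sinθ=0.70165, 1−cosθ=0.28748; R = I + sinθ·[k]× + (1−cosθ)·[k]×²:
    [+0.76431 +0.32842 +0.55495]
    [-0.12178 +0.91862 -0.37591]
    [-0.63324 +0.21973 +0.74211]
t = (0.1457, 0.1237, 0.5487) m
M0: Pc = R·M0+t = (+0.10385, +0.22358, +0.63059); u = 500.5·(+0.10385)/0.63059 + 332.0 = 414.4297, v = 463.2·(+0.22358)/0.63059 + 252.8 = 417.0310
M1: Pc = R·M1+t = (+0.25060, +0.20020, +0.50900); u = 500.5·(+0.25060)/0.50900 + 332.0 = 578.4157, v = 463.2·(+0.20020)/0.50900 + 252.8 = 434.9819
M2: Pc = R·M2+t = (+0.18755, +0.02382, +0.46681); u = 500.5·(+0.18755)/0.46681 + 332.0 = 533.0792, v = 463.2·(+0.02382)/0.46681 + 252.8 = 276.4369
M3: Pc = R·M3+t = (+0.04080, +0.04720, +0.58840); u = 500.5·(+0.04080)/0.58840 + 332.0 = 366.7036, v = 463.2·(+0.04720)/0.58840 + 252.8 = 289.9596

c0=(414.43, 417.03) c1=(578.42, 434.98) c2=(533.08, 276.44) c3=(366.70, 289.96)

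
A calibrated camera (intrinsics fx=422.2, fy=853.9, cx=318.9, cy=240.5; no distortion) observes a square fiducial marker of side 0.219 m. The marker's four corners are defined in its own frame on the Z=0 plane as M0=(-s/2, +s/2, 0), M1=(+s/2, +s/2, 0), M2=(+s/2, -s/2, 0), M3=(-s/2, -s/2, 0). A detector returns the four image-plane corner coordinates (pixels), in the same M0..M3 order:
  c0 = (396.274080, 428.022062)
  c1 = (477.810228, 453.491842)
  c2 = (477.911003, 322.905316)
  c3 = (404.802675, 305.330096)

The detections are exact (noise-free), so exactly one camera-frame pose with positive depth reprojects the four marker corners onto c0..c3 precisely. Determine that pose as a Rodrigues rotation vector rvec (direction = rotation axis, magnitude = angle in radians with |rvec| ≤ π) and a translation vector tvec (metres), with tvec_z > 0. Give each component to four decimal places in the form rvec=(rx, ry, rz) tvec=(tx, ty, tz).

rvec=(-0.7175, 0.2007, 0.1884) tvec=(0.3513, 0.1934, 1.2402)

Intrinsics K: fx=422.2, fy=853.9, cx=318.9, cy=240.5
Marker side s = 0.219 m; corners in marker frame (Z=0):
  M0 = (-0.1095, +0.1095, 0)
  M1 = (+0.1095, +0.1095, 0)
  M2 = (+0.1095, -0.1095, 0)
  M3 = (-0.1095, -0.1095, 0)
Detected image corners:
  c0 = (396.274080, 428.022062) px
  c1 = (477.810228, 453.491842) px
  c2 = (477.911003, 322.905316) px
  c3 = (404.802675, 305.330096) px
Planar DLT: solve 8×8 A·h = b for H (H[2,2]=1):
  H  [+264.95326 -243.56565 +438.48067]
  H  [+22.46832 +385.84593 +373.67632]
  H  [-0.19819 -0.50876 +1.00000]
B = K⁻¹H; ‖b₁‖=0.806315, ‖b₂‖=0.806315; λ = 2/(‖b₁‖+‖b₂‖) = 1.240209, sign → tz>0 ⇒ λ=+1.240209
r₁ = λ·B[:,0] = (+0.96395,+0.10186,-0.24580); r₂ = λ·B[:,1] = (-0.23888,+0.73812,-0.63097)
r₃ = r₁×r₂ = (+0.11715,+0.66694,+0.73584); SVD([r₁ r₂ r₃]) → R = UVᵀ:
  R  [+0.96395 -0.23888 +0.11715]
  R  [+0.10186 +0.73812 +0.66694]
  R  [-0.24580 -0.63097 +0.73584]
t = (+0.35127, +0.19343, +1.24021) m
tr R = 2.437914; θ = arccos((tr R − 1)/2) = 0.768496 rad = 44.032°
axis k = ((R−Rᵀ)₃₂, (R−Rᵀ)₁₃, (R−Rᵀ)₂₁) / (2 sinθ) = (-0.933673, +0.261095, +0.245122)
rvec = θ·k = (-0.717523, +0.200650, +0.188375)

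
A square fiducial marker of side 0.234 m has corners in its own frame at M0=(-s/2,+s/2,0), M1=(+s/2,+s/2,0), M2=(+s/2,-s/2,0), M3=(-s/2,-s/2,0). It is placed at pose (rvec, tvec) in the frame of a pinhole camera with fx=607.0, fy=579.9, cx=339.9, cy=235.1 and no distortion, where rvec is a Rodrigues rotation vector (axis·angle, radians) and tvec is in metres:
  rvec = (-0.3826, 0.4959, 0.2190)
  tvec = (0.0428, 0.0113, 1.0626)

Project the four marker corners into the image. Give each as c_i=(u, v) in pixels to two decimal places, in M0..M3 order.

c0=(288.40, 290.78) c1=(408.05, 313.19) c2=(443.68, 189.54) c3=(327.75, 181.04)

Intrinsics K: fx=607.0, fy=579.9, cx=339.9, cy=235.1
Marker side s = 0.234 m; corners in marker frame (Z=0):
  M0 = (-0.1170, +0.1170, 0)
  M1 = (+0.1170, +0.1170, 0)
  M2 = (+0.1170, -0.1170, 0)
  M3 = (-0.1170, -0.1170, 0)
rvec = (-0.3826, 0.4959, 0.2190), |rvec| = θ = 0.66352 rad = 38.017°
Rodrigues: sinθ=0.61589, 1−cosθ=0.21217; R = I + sinθ·[k]× + (1−cosθ)·[k]×²:
    [+0.85837 -0.29472 +0.41993]
    [+0.11184 +0.90634 +0.40748]
    [-0.50069 -0.30280 +0.81094]
t = (0.0428, 0.0113, 1.0626) m
M0: Pc = R·M0+t = (-0.09211, +0.10426, +1.08575); u = 607.0·(-0.09211)/1.08575 + 339.9 = 288.4042, v = 579.9·(+0.10426)/1.08575 + 235.1 = 290.7831
M1: Pc = R·M1+t = (+0.10875, +0.13043, +0.96859); u = 607.0·(+0.10875)/0.96859 + 339.9 = 408.0504, v = 579.9·(+0.13043)/0.96859 + 235.1 = 313.1876
M2: Pc = R·M2+t = (+0.17771, -0.08166, +1.03945); u = 607.0·(+0.17771)/1.03945 + 339.9 = 443.6772, v = 579.9·(-0.08166)/1.03945 + 235.1 = 189.5447
M3: Pc = R·M3+t = (-0.02315, -0.10783, +1.15661); u = 607.0·(-0.02315)/1.15661 + 339.9 = 327.7517, v = 579.9·(-0.10783)/1.15661 + 235.1 = 181.0373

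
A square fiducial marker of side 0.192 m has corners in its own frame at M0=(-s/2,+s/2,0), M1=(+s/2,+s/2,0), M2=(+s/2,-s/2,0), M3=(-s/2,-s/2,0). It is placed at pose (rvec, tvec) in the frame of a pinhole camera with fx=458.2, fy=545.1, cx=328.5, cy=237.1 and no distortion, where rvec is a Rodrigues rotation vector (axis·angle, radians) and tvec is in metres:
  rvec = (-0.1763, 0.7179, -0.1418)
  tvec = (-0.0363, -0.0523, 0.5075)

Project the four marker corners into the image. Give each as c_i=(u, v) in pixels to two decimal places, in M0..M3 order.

Intrinsics K: fx=458.2, fy=545.1, cx=328.5, cy=237.1
Marker side s = 0.192 m; corners in marker frame (Z=0):
  M0 = (-0.0960, +0.0960, 0)
  M1 = (+0.0960, +0.0960, 0)
  M2 = (+0.0960, -0.0960, 0)
  M3 = (-0.0960, -0.0960, 0)
rvec = (-0.1763, 0.7179, -0.1418), |rvec| = θ = 0.75271 rad = 43.127°
Rodrigues: sinθ=0.68362, 1−cosθ=0.27016; R = I + sinθ·[k]× + (1−cosθ)·[k]×²:
    [+0.74466 +0.06843 +0.66393]
    [-0.18914 +0.97559 +0.11158]
    [-0.64008 -0.20866 +0.73943]
t = (-0.0363, -0.0523, 0.5075) m
M0: Pc = R·M0+t = (-0.10122, +0.05951, +0.54892); u = 458.2·(-0.10122)/0.54892 + 328.5 = 244.0099, v = 545.1·(+0.05951)/0.54892 + 237.1 = 296.1999
M1: Pc = R·M1+t = (+0.04176, +0.02320, +0.42602); u = 458.2·(+0.04176)/0.42602 + 328.5 = 373.4112, v = 545.1·(+0.02320)/0.42602 + 237.1 = 266.7845
M2: Pc = R·M2+t = (+0.02862, -0.16411, +0.46608); u = 458.2·(+0.02862)/0.46608 + 328.5 = 356.6338, v = 545.1·(-0.16411)/0.46608 + 237.1 = 45.1634
M3: Pc = R·M3+t = (-0.11436, -0.12780, +0.58898); u = 458.2·(-0.11436)/0.58898 + 328.5 = 239.5352, v = 545.1·(-0.12780)/0.58898 + 237.1 = 118.8214

c0=(244.01, 296.20) c1=(373.41, 266.78) c2=(356.63, 45.16) c3=(239.54, 118.82)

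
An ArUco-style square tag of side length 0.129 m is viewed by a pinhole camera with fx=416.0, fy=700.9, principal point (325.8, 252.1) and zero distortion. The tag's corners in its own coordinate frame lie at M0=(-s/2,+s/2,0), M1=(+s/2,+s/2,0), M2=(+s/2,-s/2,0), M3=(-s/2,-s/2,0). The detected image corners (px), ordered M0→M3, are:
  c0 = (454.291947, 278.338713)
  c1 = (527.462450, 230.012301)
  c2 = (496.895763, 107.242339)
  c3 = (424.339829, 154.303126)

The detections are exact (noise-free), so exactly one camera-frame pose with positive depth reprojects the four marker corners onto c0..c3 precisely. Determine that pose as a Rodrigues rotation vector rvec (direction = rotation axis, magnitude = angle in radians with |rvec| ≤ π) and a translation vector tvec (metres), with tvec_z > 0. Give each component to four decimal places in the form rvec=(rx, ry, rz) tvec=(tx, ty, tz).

rvec=(-0.0628, -0.0207, -0.3697) tvec=(0.2445, -0.0581, 0.6782)

Intrinsics K: fx=416.0, fy=700.9, cx=325.8, cy=252.1
Marker side s = 0.129 m; corners in marker frame (Z=0):
  M0 = (-0.0645, +0.0645, 0)
  M1 = (+0.0645, +0.0645, 0)
  M2 = (+0.0645, -0.0645, 0)
  M3 = (-0.0645, -0.0645, 0)
Detected image corners:
  c0 = (454.291947, 278.338713) px
  c1 = (527.462450, 230.012301) px
  c2 = (496.895763, 107.242339) px
  c3 = (424.339829, 154.303126) px
Planar DLT: solve 8×8 A·h = b for H (H[2,2]=1):
  H  [+587.05134 +194.23660 +475.77457]
  H  [-360.69606 +940.27560 +192.06479]
  H  [+0.04673 -0.08479 +1.00000]
B = K⁻¹H; ‖b₁‖=1.474473, ‖b₂‖=1.474473; λ = 2/(‖b₁‖+‖b₂‖) = 0.678208, sign → tz>0 ⇒ λ=+0.678208
r₁ = λ·B[:,0] = (+0.93225,-0.36042,+0.03169); r₂ = λ·B[:,1] = (+0.36170,+0.93052,-0.05751)
r₃ = r₁×r₂ = (-0.00877,+0.06507,+0.99784); SVD([r₁ r₂ r₃]) → R = UVᵀ:
  R  [+0.93225 +0.36170 -0.00877]
  R  [-0.36042 +0.93052 +0.06507]
  R  [+0.03169 -0.05751 +0.99784]
t = (+0.24450, -0.05809, +0.67821) m
tr R = 2.860612; θ = arccos((tr R − 1)/2) = 0.375550 rad = 21.517°
axis k = ((R−Rᵀ)₃₂, (R−Rᵀ)₁₃, (R−Rᵀ)₂₁) / (2 sinθ) = (-0.167103, -0.055156, -0.984395)
rvec = θ·k = (-0.062756, -0.020714, -0.369690)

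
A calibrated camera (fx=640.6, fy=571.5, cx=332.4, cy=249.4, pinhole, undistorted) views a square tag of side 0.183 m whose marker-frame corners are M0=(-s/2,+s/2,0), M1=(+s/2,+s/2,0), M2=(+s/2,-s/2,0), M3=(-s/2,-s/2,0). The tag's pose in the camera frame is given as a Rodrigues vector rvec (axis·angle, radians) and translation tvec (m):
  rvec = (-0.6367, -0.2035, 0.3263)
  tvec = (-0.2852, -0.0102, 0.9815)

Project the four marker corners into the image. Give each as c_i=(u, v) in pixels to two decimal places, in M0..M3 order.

Intrinsics K: fx=640.6, fy=571.5, cx=332.4, cy=249.4
Marker side s = 0.183 m; corners in marker frame (Z=0):
  M0 = (-0.0915, +0.0915, 0)
  M1 = (+0.0915, +0.0915, 0)
  M2 = (+0.0915, -0.0915, 0)
  M3 = (-0.0915, -0.0915, 0)
rvec = (-0.6367, -0.2035, 0.3263), |rvec| = θ = 0.74382 rad = 42.618°
Rodrigues: sinθ=0.67711, 1−cosθ=0.26411; R = I + sinθ·[k]× + (1−cosθ)·[k]×²:
    [+0.92940 -0.23518 -0.28442]
    [+0.35888 +0.75566 +0.54789]
    [+0.08607 -0.61129 +0.78671]
t = (-0.2852, -0.0102, 0.9815) m
M0: Pc = R·M0+t = (-0.39176, +0.02610, +0.91769); u = 640.6·(-0.39176)/0.91769 + 332.4 = 58.9299, v = 571.5·(+0.02610)/0.91769 + 249.4 = 265.6568
M1: Pc = R·M1+t = (-0.22168, +0.09178, +0.93344); u = 640.6·(-0.22168)/0.93344 + 332.4 = 180.2672, v = 571.5·(+0.09178)/0.93344 + 249.4 = 305.5925
M2: Pc = R·M2+t = (-0.17864, -0.04650, +1.04531); u = 640.6·(-0.17864)/1.04531 + 332.4 = 222.9232, v = 571.5·(-0.04650)/1.04531 + 249.4 = 223.9747
M3: Pc = R·M3+t = (-0.34872, -0.11218, +1.02956); u = 640.6·(-0.34872)/1.02956 + 332.4 = 115.4223, v = 571.5·(-0.11218)/1.02956 + 249.4 = 187.1295

c0=(58.93, 265.66) c1=(180.27, 305.59) c2=(222.92, 223.97) c3=(115.42, 187.13)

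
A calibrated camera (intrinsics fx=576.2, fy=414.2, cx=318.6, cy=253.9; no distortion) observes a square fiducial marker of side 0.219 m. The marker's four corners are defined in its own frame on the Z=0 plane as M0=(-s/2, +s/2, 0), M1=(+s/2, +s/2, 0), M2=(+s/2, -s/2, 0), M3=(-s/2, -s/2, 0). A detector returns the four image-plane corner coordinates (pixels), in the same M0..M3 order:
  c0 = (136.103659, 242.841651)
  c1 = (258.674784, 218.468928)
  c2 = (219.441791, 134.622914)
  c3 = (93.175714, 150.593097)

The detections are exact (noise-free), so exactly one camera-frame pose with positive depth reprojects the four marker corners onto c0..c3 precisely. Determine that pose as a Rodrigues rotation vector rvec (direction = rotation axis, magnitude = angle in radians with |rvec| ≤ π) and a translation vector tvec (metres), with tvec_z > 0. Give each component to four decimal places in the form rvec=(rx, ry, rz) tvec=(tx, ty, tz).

rvec=(-0.0785, -0.4329, -0.3181) tvec=(-0.2354, -0.1599, 0.9772)

Intrinsics K: fx=576.2, fy=414.2, cx=318.6, cy=253.9
Marker side s = 0.219 m; corners in marker frame (Z=0):
  M0 = (-0.1095, +0.1095, 0)
  M1 = (+0.1095, +0.1095, 0)
  M2 = (+0.1095, -0.1095, 0)
  M3 = (-0.1095, -0.1095, 0)
Detected image corners:
  c0 = (136.103659, 242.841651) px
  c1 = (258.674784, 218.468928) px
  c2 = (219.441791, 134.622914) px
  c3 = (93.175714, 150.593097) px
Planar DLT: solve 8×8 A·h = b for H (H[2,2]=1):
  H  [+644.88120 +185.82082 +179.78807]
  H  [-11.09263 +399.69513 +186.11526]
  H  [+0.43400 -0.00769 +1.00000]
B = K⁻¹H; ‖b₁‖=1.023295, ‖b₂‖=1.023295; λ = 2/(‖b₁‖+‖b₂‖) = 0.977235, sign → tz>0 ⇒ λ=+0.977235
r₁ = λ·B[:,0] = (+0.85921,-0.28615,+0.42412); r₂ = λ·B[:,1] = (+0.31931,+0.94762,-0.00752)
r₃ = r₁×r₂ = (-0.39975,+0.14188,+0.90557); SVD([r₁ r₂ r₃]) → R = UVᵀ:
  R  [+0.85921 +0.31931 -0.39975]
  R  [-0.28615 +0.94762 +0.14188]
  R  [+0.42412 -0.00752 +0.90557]
t = (-0.23542, -0.15993, +0.97724) m
tr R = 2.712403; θ = arccos((tr R − 1)/2) = 0.542924 rad = 31.107°
axis k = ((R−Rᵀ)₃₂, (R−Rᵀ)₁₃, (R−Rᵀ)₂₁) / (2 sinθ) = (-0.144589, -0.797338, -0.585958)
rvec = θ·k = (-0.078501, -0.432894, -0.318131)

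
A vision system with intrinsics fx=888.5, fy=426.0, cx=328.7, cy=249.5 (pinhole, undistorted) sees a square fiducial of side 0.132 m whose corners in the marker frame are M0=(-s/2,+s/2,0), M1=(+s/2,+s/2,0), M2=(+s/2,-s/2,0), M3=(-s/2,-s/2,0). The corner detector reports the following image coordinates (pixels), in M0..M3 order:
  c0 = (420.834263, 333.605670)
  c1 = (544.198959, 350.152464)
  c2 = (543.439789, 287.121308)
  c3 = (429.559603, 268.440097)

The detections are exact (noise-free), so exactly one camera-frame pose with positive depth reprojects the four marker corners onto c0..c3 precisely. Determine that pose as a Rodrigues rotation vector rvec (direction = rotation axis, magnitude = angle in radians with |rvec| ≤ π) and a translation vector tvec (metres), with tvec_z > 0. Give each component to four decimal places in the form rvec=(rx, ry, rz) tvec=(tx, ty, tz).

Intrinsics K: fx=888.5, fy=426.0, cx=328.7, cy=249.5
Marker side s = 0.132 m; corners in marker frame (Z=0):
  M0 = (-0.0660, +0.0660, 0)
  M1 = (+0.0660, +0.0660, 0)
  M2 = (+0.0660, -0.0660, 0)
  M3 = (-0.0660, -0.0660, 0)
Detected image corners:
  c0 = (420.834263, 333.605670) px
  c1 = (544.198959, 350.152464) px
  c2 = (543.439789, 287.121308) px
  c3 = (429.559603, 268.440097) px
Planar DLT: solve 8×8 A·h = b for H (H[2,2]=1):
  H  [+1098.26833 -315.91919 +486.21004]
  H  [+262.29994 +302.01743 +308.81926]
  H  [+0.41489 -0.59179 +1.00000]
B = K⁻¹H; ‖b₁‖=1.217825, ‖b₂‖=1.217825; λ = 2/(‖b₁‖+‖b₂‖) = 0.821136, sign → tz>0 ⇒ λ=+0.821136
r₁ = λ·B[:,0] = (+0.88897,+0.30607,+0.34068); r₂ = λ·B[:,1] = (-0.11219,+0.86676,-0.48594)
r₃ = r₁×r₂ = (-0.44402,+0.39376,+0.80486); SVD([r₁ r₂ r₃]) → R = UVᵀ:
  R  [+0.88897 -0.11219 -0.44402]
  R  [+0.30607 +0.86676 +0.39376]
  R  [+0.34068 -0.48594 +0.80486]
t = (+0.14557, +0.11434, +0.82114) m
tr R = 2.560585; θ = arccos((tr R − 1)/2) = 0.675663 rad = 38.713°
axis k = ((R−Rᵀ)₃₂, (R−Rᵀ)₁₃, (R−Rᵀ)₂₁) / (2 sinθ) = (-0.703298, -0.627342, +0.334386)
rvec = θ·k = (-0.475192, -0.423872, +0.225932)

rvec=(-0.4752, -0.4239, 0.2259) tvec=(0.1456, 0.1143, 0.8211)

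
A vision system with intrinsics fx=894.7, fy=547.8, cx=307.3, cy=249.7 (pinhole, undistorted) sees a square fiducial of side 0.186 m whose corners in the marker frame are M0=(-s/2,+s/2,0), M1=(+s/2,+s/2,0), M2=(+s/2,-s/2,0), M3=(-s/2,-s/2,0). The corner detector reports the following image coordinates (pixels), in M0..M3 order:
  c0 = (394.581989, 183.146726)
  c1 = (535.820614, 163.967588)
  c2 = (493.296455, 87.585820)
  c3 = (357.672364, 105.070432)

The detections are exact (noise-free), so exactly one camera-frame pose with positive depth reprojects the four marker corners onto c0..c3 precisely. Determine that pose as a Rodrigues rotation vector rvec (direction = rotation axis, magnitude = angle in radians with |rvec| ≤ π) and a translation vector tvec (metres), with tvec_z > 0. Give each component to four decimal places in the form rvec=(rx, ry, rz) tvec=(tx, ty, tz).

rvec=(-0.2836, -0.0398, -0.2336) tvec=(0.1783, -0.2441, 1.1560)

Intrinsics K: fx=894.7, fy=547.8, cx=307.3, cy=249.7
Marker side s = 0.186 m; corners in marker frame (Z=0):
  M0 = (-0.0930, +0.0930, 0)
  M1 = (+0.0930, +0.0930, 0)
  M2 = (+0.0930, -0.0930, 0)
  M3 = (-0.0930, -0.0930, 0)
Detected image corners:
  c0 = (394.581989, 183.146726) px
  c1 = (535.820614, 163.967588) px
  c2 = (493.296455, 87.585820) px
  c3 = (357.672364, 105.070432) px
Planar DLT: solve 8×8 A·h = b for H (H[2,2]=1):
  H  [+771.52784 +108.58954 +445.30630]
  H  [-90.09423 +383.35887 +134.04287]
  H  [+0.06198 -0.23584 +1.00000]
B = K⁻¹H; ‖b₁‖=0.865063, ‖b₂‖=0.865063; λ = 2/(‖b₁‖+‖b₂‖) = 1.155985, sign → tz>0 ⇒ λ=+1.155985
r₁ = λ·B[:,0] = (+0.97223,-0.22278,+0.07165); r₂ = λ·B[:,1] = (+0.23394,+0.93325,-0.27263)
r₃ = r₁×r₂ = (-0.00613,+0.28182,+0.95945); SVD([r₁ r₂ r₃]) → R = UVᵀ:
  R  [+0.97223 +0.23394 -0.00613]
  R  [-0.22278 +0.93325 +0.28182]
  R  [+0.07165 -0.27263 +0.95945]
t = (+0.17831, -0.24406, +1.15599) m
tr R = 2.864925; θ = arccos((tr R − 1)/2) = 0.369625 rad = 21.178°
axis k = ((R−Rᵀ)₃₂, (R−Rᵀ)₁₃, (R−Rᵀ)₂₁) / (2 sinθ) = (-0.767363, -0.107659, -0.632111)
rvec = θ·k = (-0.283637, -0.039793, -0.233644)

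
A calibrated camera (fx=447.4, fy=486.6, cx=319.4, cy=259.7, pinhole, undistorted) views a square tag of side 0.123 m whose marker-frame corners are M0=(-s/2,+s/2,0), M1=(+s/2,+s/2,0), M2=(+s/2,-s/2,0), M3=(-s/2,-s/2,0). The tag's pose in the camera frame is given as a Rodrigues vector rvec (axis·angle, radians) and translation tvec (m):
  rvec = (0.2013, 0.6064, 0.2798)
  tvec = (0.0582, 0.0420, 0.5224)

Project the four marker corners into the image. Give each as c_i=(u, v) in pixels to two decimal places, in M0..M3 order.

Intrinsics K: fx=447.4, fy=486.6, cx=319.4, cy=259.7
Marker side s = 0.123 m; corners in marker frame (Z=0):
  M0 = (-0.0615, +0.0615, 0)
  M1 = (+0.0615, +0.0615, 0)
  M2 = (+0.0615, -0.0615, 0)
  M3 = (-0.0615, -0.0615, 0)
rvec = (0.2013, 0.6064, 0.2798), |rvec| = θ = 0.69752 rad = 39.965°
Rodrigues: sinθ=0.64232, 1−cosθ=0.23356; R = I + sinθ·[k]× + (1−cosθ)·[k]×²:
    [+0.78589 -0.19906 +0.58545]
    [+0.31626 +0.94296 -0.10392]
    [-0.53137 +0.26682 +0.80402]
t = (0.0582, 0.0420, 0.5224) m
M0: Pc = R·M0+t = (-0.00237, +0.08054, +0.57149); u = 447.4·(-0.00237)/0.57149 + 319.4 = 317.5412, v = 486.6·(+0.08054)/0.57149 + 259.7 = 328.2788
M1: Pc = R·M1+t = (+0.09429, +0.11944, +0.50613); u = 447.4·(+0.09429)/0.50613 + 319.4 = 402.7491, v = 486.6·(+0.11944)/0.50613 + 259.7 = 374.5332
M2: Pc = R·M2+t = (+0.11877, +0.00346, +0.47331); u = 447.4·(+0.11877)/0.47331 + 319.4 = 431.6721, v = 486.6·(+0.00346)/0.47331 + 259.7 = 263.2545
M3: Pc = R·M3+t = (+0.02211, -0.03544, +0.53867); u = 447.4·(+0.02211)/0.53867 + 319.4 = 337.7635, v = 486.6·(-0.03544)/0.53867 + 259.7 = 227.6839

c0=(317.54, 328.28) c1=(402.75, 374.53) c2=(431.67, 263.25) c3=(337.76, 227.68)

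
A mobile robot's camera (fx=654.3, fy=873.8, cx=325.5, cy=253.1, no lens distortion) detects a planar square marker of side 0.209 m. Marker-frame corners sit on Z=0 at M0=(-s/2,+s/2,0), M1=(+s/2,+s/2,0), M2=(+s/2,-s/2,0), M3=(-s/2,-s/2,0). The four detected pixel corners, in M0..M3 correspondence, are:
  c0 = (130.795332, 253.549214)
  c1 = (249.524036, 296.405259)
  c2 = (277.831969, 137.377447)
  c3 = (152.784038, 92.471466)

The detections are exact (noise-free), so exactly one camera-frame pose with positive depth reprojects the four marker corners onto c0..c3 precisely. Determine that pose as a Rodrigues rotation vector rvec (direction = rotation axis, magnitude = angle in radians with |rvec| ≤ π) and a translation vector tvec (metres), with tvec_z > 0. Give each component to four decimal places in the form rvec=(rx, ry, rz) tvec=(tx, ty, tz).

rvec=(0.2679, 0.0424, 0.2609) tvec=(-0.2037, -0.0695, 1.0825)

Intrinsics K: fx=654.3, fy=873.8, cx=325.5, cy=253.1
Marker side s = 0.209 m; corners in marker frame (Z=0):
  M0 = (-0.1045, +0.1045, 0)
  M1 = (+0.1045, +0.1045, 0)
  M2 = (+0.1045, -0.1045, 0)
  M3 = (-0.1045, -0.1045, 0)
Detected image corners:
  c0 = (130.795332, 253.549214) px
  c1 = (249.524036, 296.405259) px
  c2 = (277.831969, 137.377447) px
  c3 = (152.784038, 92.471466) px
Planar DLT: solve 8×8 A·h = b for H (H[2,2]=1):
  H  [+581.51697 -70.29315 +202.36907]
  H  [+208.58919 +813.90930 +196.99972]
  H  [-0.00637 +0.24675 +1.00000]
B = K⁻¹H; ‖b₁‖=0.923822, ‖b₂‖=0.923822; λ = 2/(‖b₁‖+‖b₂‖) = 1.082459, sign → tz>0 ⇒ λ=+1.082459
r₁ = λ·B[:,0] = (+0.96548,+0.26040,-0.00689); r₂ = λ·B[:,1] = (-0.24916,+0.93090,+0.26709)
r₃ = r₁×r₂ = (+0.07597,-0.25615,+0.96365); SVD([r₁ r₂ r₃]) → R = UVᵀ:
  R  [+0.96548 -0.24916 +0.07597]
  R  [+0.26040 +0.93090 -0.25615]
  R  [-0.00689 +0.26709 +0.96365]
t = (-0.20371, -0.06950, +1.08246) m
tr R = 2.860026; θ = arccos((tr R − 1)/2) = 0.376348 rad = 21.563°
axis k = ((R−Rᵀ)₃₂, (R−Rᵀ)₁₃, (R−Rᵀ)₂₁) / (2 sinθ) = (+0.711848, +0.112725, +0.693228)
rvec = θ·k = (+0.267902, +0.042424, +0.260895)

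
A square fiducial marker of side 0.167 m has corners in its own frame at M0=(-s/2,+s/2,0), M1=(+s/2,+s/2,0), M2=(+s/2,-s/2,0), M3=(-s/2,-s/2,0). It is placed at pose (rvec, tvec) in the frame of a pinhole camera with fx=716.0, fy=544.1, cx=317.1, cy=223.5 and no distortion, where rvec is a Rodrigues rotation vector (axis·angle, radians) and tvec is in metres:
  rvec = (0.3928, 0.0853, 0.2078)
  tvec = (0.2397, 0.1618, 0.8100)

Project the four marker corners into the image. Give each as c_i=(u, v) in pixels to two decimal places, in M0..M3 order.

c0=(438.03, 364.39) c1=(578.05, 389.11) c2=(628.38, 296.99) c3=(476.28, 271.05)

Intrinsics K: fx=716.0, fy=544.1, cx=317.1, cy=223.5
Marker side s = 0.167 m; corners in marker frame (Z=0):
  M0 = (-0.0835, +0.0835, 0)
  M1 = (+0.0835, +0.0835, 0)
  M2 = (+0.0835, -0.0835, 0)
  M3 = (-0.0835, -0.0835, 0)
rvec = (0.3928, 0.0853, 0.2078), |rvec| = θ = 0.45249 rad = 25.926°
Rodrigues: sinθ=0.43721, 1−cosθ=0.10064; R = I + sinθ·[k]× + (1−cosθ)·[k]×²:
    [+0.97520 -0.18431 +0.12254]
    [+0.21725 +0.90294 -0.37082]
    [-0.04230 +0.38824 +0.92059]
t = (0.2397, 0.1618, 0.8100) m
M0: Pc = R·M0+t = (+0.14288, +0.21905, +0.84595); u = 716.0·(+0.14288)/0.84595 + 317.1 = 438.0322, v = 544.1·(+0.21905)/0.84595 + 223.5 = 364.3921
M1: Pc = R·M1+t = (+0.30574, +0.25534, +0.83889); u = 716.0·(+0.30574)/0.83889 + 317.1 = 578.0521, v = 544.1·(+0.25534)/0.83889 + 223.5 = 389.1101
M2: Pc = R·M2+t = (+0.33652, +0.10455, +0.77405); u = 716.0·(+0.33652)/0.77405 + 317.1 = 628.3820, v = 544.1·(+0.10455)/0.77405 + 223.5 = 296.9876
M3: Pc = R·M3+t = (+0.17366, +0.06826, +0.78111); u = 716.0·(+0.17366)/0.78111 + 317.1 = 476.2846, v = 544.1·(+0.06826)/0.78111 + 223.5 = 271.0509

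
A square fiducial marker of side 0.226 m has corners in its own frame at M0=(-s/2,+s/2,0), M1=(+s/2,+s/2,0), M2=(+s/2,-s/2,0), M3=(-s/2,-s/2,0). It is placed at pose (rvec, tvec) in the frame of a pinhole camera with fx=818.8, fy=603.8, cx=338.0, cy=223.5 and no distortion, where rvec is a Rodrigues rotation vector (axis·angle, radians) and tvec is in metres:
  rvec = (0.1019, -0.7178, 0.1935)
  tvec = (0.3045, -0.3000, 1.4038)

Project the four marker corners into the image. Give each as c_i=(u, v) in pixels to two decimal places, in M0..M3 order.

c0=(459.39, 130.34) c1=(539.11, 152.73) c2=(566.35, 62.08) c3=(489.34, 29.37)

Intrinsics K: fx=818.8, fy=603.8, cx=338.0, cy=223.5
Marker side s = 0.226 m; corners in marker frame (Z=0):
  M0 = (-0.1130, +0.1130, 0)
  M1 = (+0.1130, +0.1130, 0)
  M2 = (+0.1130, -0.1130, 0)
  M3 = (-0.1130, -0.1130, 0)
rvec = (0.1019, -0.7178, 0.1935), |rvec| = θ = 0.75038 rad = 42.993°
Rodrigues: sinθ=0.68191, 1−cosθ=0.26857; R = I + sinθ·[k]× + (1−cosθ)·[k]×²:
    [+0.73639 -0.21073 -0.64291]
    [+0.14096 +0.97719 -0.15885]
    [+0.66171 +0.02635 +0.74929]
t = (0.3045, -0.3000, 1.4038) m
M0: Pc = R·M0+t = (+0.19748, -0.20551, +1.33200); u = 818.8·(+0.19748)/1.33200 + 338.0 = 459.3907, v = 603.8·(-0.20551)/1.33200 + 223.5 = 130.3438
M1: Pc = R·M1+t = (+0.36390, -0.17365, +1.48155); u = 818.8·(+0.36390)/1.48155 + 338.0 = 539.1136, v = 603.8·(-0.17365)/1.48155 + 223.5 = 152.7299
M2: Pc = R·M2+t = (+0.41152, -0.39449, +1.47560); u = 818.8·(+0.41152)/1.47560 + 338.0 = 566.3527, v = 603.8·(-0.39449)/1.47560 + 223.5 = 62.0767
M3: Pc = R·M3+t = (+0.24510, -0.42635, +1.32605); u = 818.8·(+0.24510)/1.32605 + 338.0 = 489.3436, v = 603.8·(-0.42635)/1.32605 + 223.5 = 29.3665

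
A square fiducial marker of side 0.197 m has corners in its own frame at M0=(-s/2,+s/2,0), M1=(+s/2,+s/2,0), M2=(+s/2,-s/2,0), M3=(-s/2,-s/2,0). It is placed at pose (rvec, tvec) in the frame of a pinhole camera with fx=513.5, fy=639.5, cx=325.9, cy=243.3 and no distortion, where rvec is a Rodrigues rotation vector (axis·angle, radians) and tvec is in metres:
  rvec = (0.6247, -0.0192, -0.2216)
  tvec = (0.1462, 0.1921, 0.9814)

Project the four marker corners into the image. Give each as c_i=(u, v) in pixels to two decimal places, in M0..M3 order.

Intrinsics K: fx=513.5, fy=639.5, cx=325.9, cy=243.3
Marker side s = 0.197 m; corners in marker frame (Z=0):
  M0 = (-0.0985, +0.0985, 0)
  M1 = (+0.0985, +0.0985, 0)
  M2 = (+0.0985, -0.0985, 0)
  M3 = (-0.0985, -0.0985, 0)
rvec = (0.6247, -0.0192, -0.2216), |rvec| = θ = 0.66312 rad = 37.994°
Rodrigues: sinθ=0.61558, 1−cosθ=0.21192; R = I + sinθ·[k]× + (1−cosθ)·[k]×²:
    [+0.97616 +0.19993 -0.08454]
    [-0.21149 +0.78825 -0.57786]
    [-0.04889 +0.58196 +0.81174]
t = (0.1462, 0.1921, 0.9814) m
M0: Pc = R·M0+t = (+0.06974, +0.29058, +1.04354); u = 513.5·(+0.06974)/1.04354 + 325.9 = 360.2183, v = 639.5·(+0.29058)/1.04354 + 243.3 = 421.3698
M1: Pc = R·M1+t = (+0.26204, +0.24891, +1.03391); u = 513.5·(+0.26204)/1.03391 + 325.9 = 456.0470, v = 639.5·(+0.24891)/1.03391 + 243.3 = 397.2582
M2: Pc = R·M2+t = (+0.22266, +0.09362, +0.91926); u = 513.5·(+0.22266)/0.91926 + 325.9 = 450.2770, v = 639.5·(+0.09362)/0.91926 + 243.3 = 308.4318
M3: Pc = R·M3+t = (+0.03036, +0.13529, +0.92889); u = 513.5·(+0.03036)/0.92889 + 325.9 = 342.6807, v = 639.5·(+0.13529)/0.92889 + 243.3 = 336.4403

c0=(360.22, 421.37) c1=(456.05, 397.26) c2=(450.28, 308.43) c3=(342.68, 336.44)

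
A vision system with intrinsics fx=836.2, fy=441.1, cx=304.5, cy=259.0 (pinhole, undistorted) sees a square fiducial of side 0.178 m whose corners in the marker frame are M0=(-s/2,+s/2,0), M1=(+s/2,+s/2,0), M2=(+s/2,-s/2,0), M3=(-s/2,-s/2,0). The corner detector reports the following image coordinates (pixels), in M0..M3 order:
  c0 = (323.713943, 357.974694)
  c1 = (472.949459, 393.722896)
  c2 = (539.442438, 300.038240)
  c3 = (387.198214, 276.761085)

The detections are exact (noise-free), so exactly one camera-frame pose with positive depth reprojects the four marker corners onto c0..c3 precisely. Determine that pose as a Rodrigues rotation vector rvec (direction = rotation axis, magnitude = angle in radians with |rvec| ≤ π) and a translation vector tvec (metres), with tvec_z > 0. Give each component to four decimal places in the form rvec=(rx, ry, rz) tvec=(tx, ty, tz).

Intrinsics K: fx=836.2, fy=441.1, cx=304.5, cy=259.0
Marker side s = 0.178 m; corners in marker frame (Z=0):
  M0 = (-0.0890, +0.0890, 0)
  M1 = (+0.0890, +0.0890, 0)
  M2 = (+0.0890, -0.0890, 0)
  M3 = (-0.0890, -0.0890, 0)
Detected image corners:
  c0 = (323.713943, 357.974694) px
  c1 = (472.949459, 393.722896) px
  c2 = (539.442438, 300.038240) px
  c3 = (387.198214, 276.761085) px
Planar DLT: solve 8×8 A·h = b for H (H[2,2]=1):
  H  [+531.44912 -452.29057 +426.50176]
  H  [-78.09679 +421.36722 +330.36980]
  H  [-0.73245 -0.20365 +1.00000]
B = K⁻¹H; ‖b₁‖=1.189366, ‖b₂‖=1.189366; λ = 2/(‖b₁‖+‖b₂‖) = 0.840784, sign → tz>0 ⇒ λ=+0.840784
r₁ = λ·B[:,0] = (+0.75862,+0.21273,-0.61583); r₂ = λ·B[:,1] = (-0.39242,+0.90371,-0.17122)
r₃ = r₁×r₂ = (+0.52011,+0.37156,+0.76905); SVD([r₁ r₂ r₃]) → R = UVᵀ:
  R  [+0.75862 -0.39242 +0.52011]
  R  [+0.21273 +0.90371 +0.37156]
  R  [-0.61583 -0.17122 +0.76905]
t = (+0.12267, +0.13604, +0.84078) m
tr R = 2.431373; θ = arccos((tr R − 1)/2) = 0.773190 rad = 44.301°
axis k = ((R−Rᵀ)₃₂, (R−Rᵀ)₁₃, (R−Rᵀ)₂₁) / (2 sinθ) = (-0.388577, +0.813216, +0.433230)
rvec = θ·k = (-0.300444, +0.628770, +0.334969)

rvec=(-0.3004, 0.6288, 0.3350) tvec=(0.1227, 0.1360, 0.8408)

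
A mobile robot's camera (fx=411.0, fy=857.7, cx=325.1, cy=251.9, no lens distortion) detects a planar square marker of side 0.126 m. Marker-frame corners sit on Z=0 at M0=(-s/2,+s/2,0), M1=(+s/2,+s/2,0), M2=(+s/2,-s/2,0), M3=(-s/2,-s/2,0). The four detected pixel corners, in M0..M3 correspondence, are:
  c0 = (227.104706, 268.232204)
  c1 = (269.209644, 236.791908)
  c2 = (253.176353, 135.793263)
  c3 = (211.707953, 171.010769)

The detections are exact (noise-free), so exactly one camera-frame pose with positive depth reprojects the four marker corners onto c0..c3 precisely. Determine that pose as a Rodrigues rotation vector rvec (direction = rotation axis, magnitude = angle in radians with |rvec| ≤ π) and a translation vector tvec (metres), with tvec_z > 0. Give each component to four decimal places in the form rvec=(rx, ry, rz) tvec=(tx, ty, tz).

Intrinsics K: fx=411.0, fy=857.7, cx=325.1, cy=251.9
Marker side s = 0.126 m; corners in marker frame (Z=0):
  M0 = (-0.0630, +0.0630, 0)
  M1 = (+0.0630, +0.0630, 0)
  M2 = (+0.0630, -0.0630, 0)
  M3 = (-0.0630, -0.0630, 0)
Detected image corners:
  c0 = (227.104706, 268.232204) px
  c1 = (269.209644, 236.791908) px
  c2 = (253.176353, 135.793263) px
  c3 = (211.707953, 171.010769) px
Planar DLT: solve 8×8 A·h = b for H (H[2,2]=1):
  H  [+258.44313 +123.14978 +239.89558]
  H  [-326.34247 +785.01269 +203.25703]
  H  [-0.30460 -0.00634 +1.00000]
B = K⁻¹H; ‖b₁‖=0.966413, ‖b₂‖=0.966413; λ = 2/(‖b₁‖+‖b₂‖) = 1.034754, sign → tz>0 ⇒ λ=+1.034754
r₁ = λ·B[:,0] = (+0.89998,-0.30114,-0.31519); r₂ = λ·B[:,1] = (+0.31524,+0.94899,-0.00656)
r₃ = r₁×r₂ = (+0.30109,-0.09345,+0.94901); SVD([r₁ r₂ r₃]) → R = UVᵀ:
  R  [+0.89998 +0.31524 +0.30109]
  R  [-0.30114 +0.94899 -0.09345]
  R  [-0.31519 -0.00656 +0.94901]
t = (-0.21451, -0.05868, +1.03475) m
tr R = 2.797979; θ = arccos((tr R − 1)/2) = 0.453340 rad = 25.974°
axis k = ((R−Rᵀ)₃₂, (R−Rᵀ)₁₃, (R−Rᵀ)₂₁) / (2 sinθ) = (+0.099197, +0.703561, -0.703677)
rvec = θ·k = (+0.044970, +0.318952, -0.319005)

rvec=(0.0450, 0.3190, -0.3190) tvec=(-0.2145, -0.0587, 1.0348)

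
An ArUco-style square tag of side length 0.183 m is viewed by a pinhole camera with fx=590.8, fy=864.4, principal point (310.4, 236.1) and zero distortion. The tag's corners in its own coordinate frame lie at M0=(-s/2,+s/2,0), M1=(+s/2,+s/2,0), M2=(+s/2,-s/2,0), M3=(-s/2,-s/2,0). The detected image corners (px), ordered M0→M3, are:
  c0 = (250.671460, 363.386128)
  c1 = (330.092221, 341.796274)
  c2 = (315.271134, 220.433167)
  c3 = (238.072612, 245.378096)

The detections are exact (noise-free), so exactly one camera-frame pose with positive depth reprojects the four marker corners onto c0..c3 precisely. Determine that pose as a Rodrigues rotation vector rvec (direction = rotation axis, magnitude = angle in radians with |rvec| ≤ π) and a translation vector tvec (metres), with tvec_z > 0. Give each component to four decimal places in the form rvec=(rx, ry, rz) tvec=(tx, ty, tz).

rvec=(-0.1401, 0.2485, -0.1928) tvec=(-0.0606, 0.0844, 1.2987)

Intrinsics K: fx=590.8, fy=864.4, cx=310.4, cy=236.1
Marker side s = 0.183 m; corners in marker frame (Z=0):
  M0 = (-0.0915, +0.0915, 0)
  M1 = (+0.0915, +0.0915, 0)
  M2 = (+0.0915, -0.0915, 0)
  M3 = (-0.0915, -0.0915, 0)
Detected image corners:
  c0 = (250.671460, 363.386128) px
  c1 = (330.092221, 341.796274) px
  c2 = (315.271134, 220.433167) px
  c3 = (238.072612, 245.378096) px
Planar DLT: solve 8×8 A·h = b for H (H[2,2]=1):
  H  [+377.58491 +39.65375 +282.81388]
  H  [-179.15090 +617.56144 +292.25801]
  H  [-0.17729 -0.12403 +1.00000]
B = K⁻¹H; ‖b₁‖=0.769974, ‖b₂‖=0.769974; λ = 2/(‖b₁‖+‖b₂‖) = 1.298746, sign → tz>0 ⇒ λ=+1.298746
r₁ = λ·B[:,0] = (+0.95101,-0.20628,-0.23026); r₂ = λ·B[:,1] = (+0.17180,+0.97187,-0.16108)
r₃ = r₁×r₂ = (+0.25701,+0.11363,+0.95970); SVD([r₁ r₂ r₃]) → R = UVᵀ:
  R  [+0.95101 +0.17180 +0.25701]
  R  [-0.20628 +0.97187 +0.11363]
  R  [-0.23026 -0.16108 +0.95970]
t = (-0.06064, +0.08438, +1.29875) m
tr R = 2.882592; θ = arccos((tr R − 1)/2) = 0.344347 rad = 19.730°
axis k = ((R−Rᵀ)₃₂, (R−Rᵀ)₁₃, (R−Rᵀ)₂₁) / (2 sinθ) = (-0.406887, +0.721709, -0.559982)
rvec = θ·k = (-0.140110, +0.248518, -0.192828)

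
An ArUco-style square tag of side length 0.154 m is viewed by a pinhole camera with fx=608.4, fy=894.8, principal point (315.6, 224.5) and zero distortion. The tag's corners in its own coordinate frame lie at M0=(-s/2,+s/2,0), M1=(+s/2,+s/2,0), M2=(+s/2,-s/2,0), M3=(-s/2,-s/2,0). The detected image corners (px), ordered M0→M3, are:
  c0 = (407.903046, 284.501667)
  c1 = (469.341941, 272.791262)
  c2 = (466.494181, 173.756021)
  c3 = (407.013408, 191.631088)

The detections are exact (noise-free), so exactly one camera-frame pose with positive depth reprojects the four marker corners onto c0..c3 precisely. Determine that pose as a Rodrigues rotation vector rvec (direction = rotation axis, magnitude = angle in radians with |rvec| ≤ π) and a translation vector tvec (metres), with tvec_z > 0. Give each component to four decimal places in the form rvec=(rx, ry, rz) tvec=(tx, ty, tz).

Intrinsics K: fx=608.4, fy=894.8, cx=315.6, cy=224.5
Marker side s = 0.154 m; corners in marker frame (Z=0):
  M0 = (-0.0770, +0.0770, 0)
  M1 = (+0.0770, +0.0770, 0)
  M2 = (+0.0770, -0.0770, 0)
  M3 = (-0.0770, -0.0770, 0)
Detected image corners:
  c0 = (407.903046, 284.501667) px
  c1 = (469.341941, 272.791262) px
  c2 = (466.494181, 173.756021) px
  c3 = (407.013408, 191.631088) px
Planar DLT: solve 8×8 A·h = b for H (H[2,2]=1):
  H  [+196.64493 -74.07966 +436.63242]
  H  [-199.57896 +577.06019 +230.19904]
  H  [-0.44748 -0.19648 +1.00000]
B = K⁻¹H; ‖b₁‖=0.721740, ‖b₂‖=0.721740; λ = 2/(‖b₁‖+‖b₂‖) = 1.385541, sign → tz>0 ⇒ λ=+1.385541
r₁ = λ·B[:,0] = (+0.76945,-0.15348,-0.62000); r₂ = λ·B[:,1] = (-0.02749,+0.96184,-0.27222)
r₃ = r₁×r₂ = (+0.63812,+0.22651,+0.73586); SVD([r₁ r₂ r₃]) → R = UVᵀ:
  R  [+0.76945 -0.02749 +0.63812]
  R  [-0.15348 +0.96184 +0.22651]
  R  [-0.62000 -0.27222 +0.73586]
t = (+0.27563, +0.00882, +1.38554) m
tr R = 2.467151; θ = arccos((tr R − 1)/2) = 0.747228 rad = 42.813°
axis k = ((R−Rᵀ)₃₂, (R−Rᵀ)₁₃, (R−Rᵀ)₂₁) / (2 sinθ) = (-0.366927, +0.925620, -0.092693)
rvec = θ·k = (-0.274178, +0.691649, -0.069263)

rvec=(-0.2742, 0.6916, -0.0693) tvec=(0.2756, 0.0088, 1.3855)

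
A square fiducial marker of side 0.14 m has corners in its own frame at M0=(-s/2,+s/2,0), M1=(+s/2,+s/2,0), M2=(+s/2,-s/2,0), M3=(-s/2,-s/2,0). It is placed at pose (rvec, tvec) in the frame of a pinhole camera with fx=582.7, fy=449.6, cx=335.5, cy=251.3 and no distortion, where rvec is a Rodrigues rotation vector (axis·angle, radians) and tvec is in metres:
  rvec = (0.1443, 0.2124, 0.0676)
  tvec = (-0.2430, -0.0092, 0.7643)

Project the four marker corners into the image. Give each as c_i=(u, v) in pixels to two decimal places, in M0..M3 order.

Intrinsics K: fx=582.7, fy=449.6, cx=335.5, cy=251.3
Marker side s = 0.14 m; corners in marker frame (Z=0):
  M0 = (-0.0700, +0.0700, 0)
  M1 = (+0.0700, +0.0700, 0)
  M2 = (+0.0700, -0.0700, 0)
  M3 = (-0.0700, -0.0700, 0)
rvec = (0.1443, 0.2124, 0.0676), |rvec| = θ = 0.26553 rad = 15.214°
Rodrigues: sinθ=0.26242, 1−cosθ=0.03505; R = I + sinθ·[k]× + (1−cosθ)·[k]×²:
    [+0.97530 -0.05157 +0.21476]
    [+0.08204 +0.98738 -0.13547]
    [-0.20506 +0.14975 +0.96723]
t = (-0.2430, -0.0092, 0.7643) m
M0: Pc = R·M0+t = (-0.31488, +0.05417, +0.78914); u = 582.7·(-0.31488)/0.78914 + 335.5 = 102.9910, v = 449.6·(+0.05417)/0.78914 + 251.3 = 282.1646
M1: Pc = R·M1+t = (-0.17834, +0.06566, +0.76043); u = 582.7·(-0.17834)/0.76043 + 335.5 = 198.8426, v = 449.6·(+0.06566)/0.76043 + 251.3 = 290.1209
M2: Pc = R·M2+t = (-0.17112, -0.07257, +0.73946); u = 582.7·(-0.17112)/0.73946 + 335.5 = 200.6579, v = 449.6·(-0.07257)/0.73946 + 251.3 = 207.1747
M3: Pc = R·M3+t = (-0.30766, -0.08406, +0.76817); u = 582.7·(-0.30766)/0.76817 + 335.5 = 102.1225, v = 449.6·(-0.08406)/0.76817 + 251.3 = 202.1012

c0=(102.99, 282.16) c1=(198.84, 290.12) c2=(200.66, 207.17) c3=(102.12, 202.10)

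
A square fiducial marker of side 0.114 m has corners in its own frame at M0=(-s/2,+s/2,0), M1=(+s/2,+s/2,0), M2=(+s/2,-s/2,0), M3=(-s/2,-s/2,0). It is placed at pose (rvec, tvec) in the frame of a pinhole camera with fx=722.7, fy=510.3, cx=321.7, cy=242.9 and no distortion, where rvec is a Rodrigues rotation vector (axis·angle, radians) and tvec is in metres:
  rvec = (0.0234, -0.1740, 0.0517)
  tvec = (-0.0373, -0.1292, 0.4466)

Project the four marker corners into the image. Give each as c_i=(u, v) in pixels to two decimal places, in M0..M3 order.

c0=(162.54, 155.35) c1=(346.52, 165.42) c2=(356.31, 37.52) c3=(171.87, 21.60)

Intrinsics K: fx=722.7, fy=510.3, cx=321.7, cy=242.9
Marker side s = 0.114 m; corners in marker frame (Z=0):
  M0 = (-0.0570, +0.0570, 0)
  M1 = (+0.0570, +0.0570, 0)
  M2 = (+0.0570, -0.0570, 0)
  M3 = (-0.0570, -0.0570, 0)
rvec = (0.0234, -0.1740, 0.0517), |rvec| = θ = 0.18302 rad = 10.486°
Rodrigues: sinθ=0.18200, 1−cosθ=0.01670; R = I + sinθ·[k]× + (1−cosθ)·[k]×²:
    [+0.98357 -0.05344 -0.17243]
    [+0.04938 +0.99839 -0.02775]
    [+0.17363 +0.01878 +0.98463]
t = (-0.0373, -0.1292, 0.4466) m
M0: Pc = R·M0+t = (-0.09641, -0.07511, +0.43777); u = 722.7·(-0.09641)/0.43777 + 321.7 = 162.5416, v = 510.3·(-0.07511)/0.43777 + 242.9 = 155.3508
M1: Pc = R·M1+t = (+0.01572, -0.06948, +0.45757); u = 722.7·(+0.01572)/0.45757 + 321.7 = 346.5246, v = 510.3·(-0.06948)/0.45757 + 242.9 = 165.4164
M2: Pc = R·M2+t = (+0.02181, -0.18329, +0.45543); u = 722.7·(+0.02181)/0.45543 + 321.7 = 356.3091, v = 510.3·(-0.18329)/0.45543 + 242.9 = 37.5215
M3: Pc = R·M3+t = (-0.09032, -0.18892, +0.43563); u = 722.7·(-0.09032)/0.43563 + 321.7 = 171.8663, v = 510.3·(-0.18892)/0.43563 + 242.9 = 21.5951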